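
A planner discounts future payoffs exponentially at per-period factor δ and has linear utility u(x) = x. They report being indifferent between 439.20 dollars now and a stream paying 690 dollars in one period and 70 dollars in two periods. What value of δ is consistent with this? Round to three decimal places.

δ ≈ 0.600

The stream is worth 690δ + 70δ² today, so 690δ + 70δ² = 439.20.
So 70δ² + 690δ − 439.20 = 0.
The positive root is δ = [−690 + √(690² + 4·70·439.20)] / (2·70) = (−690 + 774.000)/140 ≈ 0.600.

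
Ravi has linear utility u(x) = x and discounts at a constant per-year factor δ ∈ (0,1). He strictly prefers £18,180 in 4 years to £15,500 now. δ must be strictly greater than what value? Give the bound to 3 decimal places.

δ > 0.961

Comparing present values: 15500 < δ^4·18180.
So δ^4 > 15500/18180 = 0.85259; taking the 4th root of both positive sides preserves the inequality.
δ > 0.85259^(1/4) = 0.961.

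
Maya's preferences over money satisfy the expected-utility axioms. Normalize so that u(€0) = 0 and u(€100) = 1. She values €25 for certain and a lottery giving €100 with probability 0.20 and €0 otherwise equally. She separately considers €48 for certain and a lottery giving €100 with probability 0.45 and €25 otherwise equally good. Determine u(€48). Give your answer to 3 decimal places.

0.560

From the first indifference, u(€25) = 0.20·u(€100) + 0.80·u(€0) = 0.20·1 + 0.80·0 = 0.20.
The second indifference gives u(€48) = 0.45·u(€100) + 0.55·u(€25) = 0.45·1.00 + 0.55·0.20 = 0.5600.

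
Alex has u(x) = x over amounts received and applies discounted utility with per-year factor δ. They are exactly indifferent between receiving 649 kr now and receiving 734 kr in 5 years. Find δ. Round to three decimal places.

δ ≈ 0.976

Equating discounted utilities: u(649) = δ^5·u(734) ⇒ δ^5 = u(649)/u(734).
With u(x) = x: δ^5 = 649/734 = 0.88420.
Taking the 5th root: δ = 0.88420^(1/5) ≈ 0.976.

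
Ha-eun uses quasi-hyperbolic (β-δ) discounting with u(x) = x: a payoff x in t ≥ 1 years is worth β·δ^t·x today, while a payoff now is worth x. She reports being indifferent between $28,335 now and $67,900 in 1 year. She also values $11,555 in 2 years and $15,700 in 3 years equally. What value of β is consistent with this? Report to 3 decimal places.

β ≈ 0.567

From the later pair, β·δ^2·11555 = β·δ^3·15700; dividing through, δ = 11555/15700 = 0.73599.
The first indifference: 28335 = β·δ·67900, so β = 28335/(δ·67900) = 28335/(0.73599·67900) ≈ 0.567.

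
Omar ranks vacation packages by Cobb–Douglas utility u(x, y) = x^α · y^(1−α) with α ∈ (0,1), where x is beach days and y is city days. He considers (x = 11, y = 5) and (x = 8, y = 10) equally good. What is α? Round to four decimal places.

The Cobb–Douglas utilities coincide, so 11^α·5^(1−α) = 8^α·10^(1−α).
Taking logs: α·ln 11 + (1−α)·ln 5 = α·ln 8 + (1−α)·ln 10, i.e. α·0.3184537 = (1−α)·0.6931472.
So α/(1−α) = (0.6931472)/(0.3184537) = 2.1766028, and α = 2.1766028/3.1766028 ≈ 0.6852.

α ≈ 0.6852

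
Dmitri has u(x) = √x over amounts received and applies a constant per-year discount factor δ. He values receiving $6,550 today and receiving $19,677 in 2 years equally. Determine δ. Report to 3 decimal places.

δ ≈ 0.760

Equating discounted utilities: u(6550) = δ^2·u(19677) ⇒ δ^2 = u(6550)/u(19677).
Since u(x) = √x, δ^2 = √(6550/19677) = 0.57695.
Taking the square root: δ = 0.57695^(1/2) ≈ 0.760.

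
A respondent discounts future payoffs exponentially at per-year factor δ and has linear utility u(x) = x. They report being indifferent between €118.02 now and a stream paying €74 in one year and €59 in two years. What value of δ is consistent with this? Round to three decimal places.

δ ≈ 0.920

The stream is worth 74δ + 59δ² today, so 74δ + 59δ² = 118.02.
Rearranged: 59δ² + 74δ − 118.02 = 0.
By the quadratic formula (taking the positive root), δ = (−74 + √33328.72) / 118 ≈ 0.920.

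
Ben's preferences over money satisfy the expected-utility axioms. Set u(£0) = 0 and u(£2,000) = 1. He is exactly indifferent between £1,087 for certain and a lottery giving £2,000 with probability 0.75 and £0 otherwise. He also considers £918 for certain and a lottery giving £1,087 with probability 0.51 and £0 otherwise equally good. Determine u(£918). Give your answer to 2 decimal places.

0.38

The first gamble pins u(£1,087): it must equal 0.75·1 + 0.25·0 = 0.75.
Chaining: u(£918) = 0.51·0.75 + 0.49·0.00 = 0.3825.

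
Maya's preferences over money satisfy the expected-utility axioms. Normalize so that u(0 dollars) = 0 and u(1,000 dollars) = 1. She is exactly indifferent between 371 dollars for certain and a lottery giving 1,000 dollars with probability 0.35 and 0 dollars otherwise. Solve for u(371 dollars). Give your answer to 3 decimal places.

By the standard-gamble method, u(371 dollars) is just the indifference probability on the best outcome: 0.35.

0.350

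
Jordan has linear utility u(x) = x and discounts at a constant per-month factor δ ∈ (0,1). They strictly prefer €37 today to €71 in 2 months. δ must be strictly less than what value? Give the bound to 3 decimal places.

δ < 0.722

Comparing present values: 37 > δ^2·71.
Hence δ^2 < 37/71 = 0.52113, and x ↦ x^(1/2) is increasing on (0,∞).
δ < (37/71)^(1/2) ≈ 0.722.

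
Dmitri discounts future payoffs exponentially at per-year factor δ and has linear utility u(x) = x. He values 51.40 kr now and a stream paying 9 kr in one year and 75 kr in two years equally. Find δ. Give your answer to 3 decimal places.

δ ≈ 0.770

Equating present values: 51.40 = 9δ + 75δ².
So 75δ² + 9δ − 51.40 = 0.
The positive root is δ = [−9 + √(9² + 4·75·51.40)] / (2·75) = (−9 + 124.503)/150 ≈ 0.770.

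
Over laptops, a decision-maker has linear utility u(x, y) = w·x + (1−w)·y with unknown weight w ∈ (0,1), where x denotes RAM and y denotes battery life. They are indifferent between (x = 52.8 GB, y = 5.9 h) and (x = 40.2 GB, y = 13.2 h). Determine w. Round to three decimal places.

u(52.8,5.9) = u(40.2,13.2) means w·52.8 + (1−w)·5.9 = w·40.2 + (1−w)·13.2.
Rearranging, 12.6·w − 7.3·(1−w) = 0.
Hence w = 7.3/(12.6+7.3) = 7.3/19.9 = 0.367.

w = 0.367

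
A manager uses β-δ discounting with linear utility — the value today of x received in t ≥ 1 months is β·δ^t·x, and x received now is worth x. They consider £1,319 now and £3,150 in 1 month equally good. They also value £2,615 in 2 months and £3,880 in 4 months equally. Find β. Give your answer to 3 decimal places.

β ≈ 0.510

The second indifference involves only future payoffs, so β cancels: β·δ^2·2615 = β·δ^4·3880, giving δ^2 = 2615/3880 = 0.67397, so δ = 0.82096.
Now use the now-vs-future pair: 1319 = β·δ·3150 gives β = 1319/(0.82096·3150) ≈ 0.510.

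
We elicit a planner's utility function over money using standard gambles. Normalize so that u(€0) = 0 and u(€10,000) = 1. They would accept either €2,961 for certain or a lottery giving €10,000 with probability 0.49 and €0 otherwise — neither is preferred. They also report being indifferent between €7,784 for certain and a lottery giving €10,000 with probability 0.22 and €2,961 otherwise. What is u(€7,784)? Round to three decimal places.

0.602

From the first indifference, u(€2,961) = 0.49·u(€10,000) + 0.51·u(€0) = 0.49·1 + 0.51·0 = 0.49.
The second indifference gives u(€7,784) = 0.22·u(€10,000) + 0.78·u(€2,961) = 0.22·1.00 + 0.78·0.49 = 0.6022.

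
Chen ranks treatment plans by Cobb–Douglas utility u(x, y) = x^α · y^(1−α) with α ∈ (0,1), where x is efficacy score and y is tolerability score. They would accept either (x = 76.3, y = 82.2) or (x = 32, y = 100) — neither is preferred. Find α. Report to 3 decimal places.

α ≈ 0.184

Indifference: 76.3^α · 82.2^(1−α) = 32^α · 100^(1−α).
Taking logs: α·ln 76.3 + (1−α)·ln 82.2 = α·ln 32 + (1−α)·ln 100, i.e. α·0.868937 = (1−α)·0.196015.
So α/(1−α) = (0.196015)/(0.868937) = 0.225580, and α = 0.225580/1.225580 ≈ 0.184.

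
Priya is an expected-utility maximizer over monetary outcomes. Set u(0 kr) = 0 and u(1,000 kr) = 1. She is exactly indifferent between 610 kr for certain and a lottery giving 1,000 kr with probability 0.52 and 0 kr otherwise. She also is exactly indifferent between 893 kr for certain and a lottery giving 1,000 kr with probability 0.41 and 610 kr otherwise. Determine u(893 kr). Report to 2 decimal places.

The first gamble pins u(610 kr): it must equal 0.52·1 + 0.48·0 = 0.52.
Then u(893 kr) = 0.41·u(1,000 kr) + 0.59·u(610 kr) = 0.41·1.00 + 0.59·0.52 = 0.7168.

0.72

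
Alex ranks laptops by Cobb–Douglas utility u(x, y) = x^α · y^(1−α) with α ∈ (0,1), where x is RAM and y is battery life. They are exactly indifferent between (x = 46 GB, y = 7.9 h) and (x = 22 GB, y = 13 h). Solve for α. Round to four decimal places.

The Cobb–Douglas utilities coincide, so 46^α·7.9^(1−α) = 22^α·13^(1−α).
Rearrange to (46/22)^α = (13/7.9)^(1−α) and take logs: α·0.7375989 = (1−α)·0.4980866.
With A = 0.7375989 and B = 0.4980866: α·A = (1−α)·B, so α = B/(A+B) = 0.4980866/1.2356855 ≈ 0.4031.

α ≈ 0.4031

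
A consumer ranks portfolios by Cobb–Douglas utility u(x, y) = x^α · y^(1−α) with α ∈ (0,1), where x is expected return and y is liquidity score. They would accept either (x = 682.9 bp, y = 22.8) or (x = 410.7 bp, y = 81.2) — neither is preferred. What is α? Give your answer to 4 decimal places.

The Cobb–Douglas utilities coincide, so 682.9^α·22.8^(1−α) = 410.7^α·81.2^(1−α).
Taking logs: α·ln 682.9 + (1−α)·ln 22.8 = α·ln 410.7 + (1−α)·ln 81.2, i.e. α·0.5084854 = (1−α)·1.2701547.
With A = 0.5084854 and B = 1.2701547: α·A = (1−α)·B, so α = B/(A+B) = 1.2701547/1.7786401 ≈ 0.7141.

α ≈ 0.7141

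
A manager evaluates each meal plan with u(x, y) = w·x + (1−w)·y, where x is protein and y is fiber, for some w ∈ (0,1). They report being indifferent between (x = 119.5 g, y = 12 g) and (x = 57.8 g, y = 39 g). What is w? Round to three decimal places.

u(119.5,12) = u(57.8,39) means w·119.5 + (1−w)·12 = w·57.8 + (1−w)·39.
Rearranging, 61.7·w − 27·(1−w) = 0.
The marginal rate of substitution is 27/61.7, so w = 27/(61.7+27) = 0.304.

w = 0.304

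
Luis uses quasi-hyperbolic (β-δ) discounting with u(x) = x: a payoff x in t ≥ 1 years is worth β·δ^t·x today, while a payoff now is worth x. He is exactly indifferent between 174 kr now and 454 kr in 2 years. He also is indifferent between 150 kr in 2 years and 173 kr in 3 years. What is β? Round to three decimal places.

Both payoffs in the second observation are in the future, so β drops out: δ^2·150 = δ^3·173 ⇒ δ = 150/173 = 0.86705.
The first indifference: 174 = β·δ^2·454, so β = 174/(δ^2·454) = 174/(0.75178·454) ≈ 0.510.

β ≈ 0.510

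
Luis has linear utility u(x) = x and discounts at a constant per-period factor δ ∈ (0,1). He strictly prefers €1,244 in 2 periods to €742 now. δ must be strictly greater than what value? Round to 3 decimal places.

δ > 0.772

Comparing present values: 742 < δ^2·1244.
Dividing by 1244: δ^2 > 0.59646. Both sides are positive, so the square root keeps the direction.
δ > 0.59646^(1/2) = 0.772.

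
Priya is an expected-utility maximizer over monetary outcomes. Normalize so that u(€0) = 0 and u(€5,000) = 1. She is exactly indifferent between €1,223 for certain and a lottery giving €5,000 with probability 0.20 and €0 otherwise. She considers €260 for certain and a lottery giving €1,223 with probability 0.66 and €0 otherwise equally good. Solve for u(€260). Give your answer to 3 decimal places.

First, u(€1,223) = 0.20·u(€5,000) + 0.80·u(€0) = 0.20.
Then u(€260) = 0.66·u(€1,223) + 0.34·u(€0) = 0.66·0.20 + 0.34·0.00 = 0.1320.

0.132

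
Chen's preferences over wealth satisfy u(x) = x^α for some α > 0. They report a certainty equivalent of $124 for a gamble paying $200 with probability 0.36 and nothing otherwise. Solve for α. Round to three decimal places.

α ≈ 2.137

EU(lottery) = 0.36·200^α + 0.64·0 = 0.36·200^α.
Equating: 124^α = 0.36·200^α, i.e. 0.6200^α = 0.36.
α = ln(0.36) / ln(124/200) = -1.021651/-0.478036 ≈ 2.137.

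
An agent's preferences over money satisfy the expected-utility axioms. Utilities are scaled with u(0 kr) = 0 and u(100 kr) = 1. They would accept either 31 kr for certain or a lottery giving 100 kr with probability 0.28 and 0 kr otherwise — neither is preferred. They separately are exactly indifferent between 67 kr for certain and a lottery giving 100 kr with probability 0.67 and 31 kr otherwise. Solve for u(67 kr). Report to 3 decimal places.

The first gamble pins u(31 kr): it must equal 0.28·1 + 0.72·0 = 0.28.
The second indifference gives u(67 kr) = 0.67·u(100 kr) + 0.33·u(31 kr) = 0.67·1.00 + 0.33·0.28 = 0.7624.

0.762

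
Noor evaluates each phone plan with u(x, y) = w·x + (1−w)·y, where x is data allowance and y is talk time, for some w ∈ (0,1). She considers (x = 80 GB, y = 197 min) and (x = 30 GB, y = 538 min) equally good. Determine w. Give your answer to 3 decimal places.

Indifference: w·80 + (1−w)·197 = w·30 + (1−w)·538.
w·(80−30) = (1−w)·(538−197), i.e. w·50 = (1−w)·341.
Hence w = 341/(50+341) = 341/391 = 0.872.

w = 0.872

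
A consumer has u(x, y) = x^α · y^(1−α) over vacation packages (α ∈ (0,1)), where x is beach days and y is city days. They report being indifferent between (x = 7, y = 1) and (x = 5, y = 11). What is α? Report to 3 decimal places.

α ≈ 0.877

Indifference: 7^α · 1^(1−α) = 5^α · 11^(1−α).
(7/5)^α = (11/1)^(1−α); take logs: α·ln(7/5) = (1−α)·ln(11/1), i.e. α·0.336472 = (1−α)·2.397895.
Thus α·(2.734367) = 2.397895, so α = 2.397895/2.734367 ≈ 0.877.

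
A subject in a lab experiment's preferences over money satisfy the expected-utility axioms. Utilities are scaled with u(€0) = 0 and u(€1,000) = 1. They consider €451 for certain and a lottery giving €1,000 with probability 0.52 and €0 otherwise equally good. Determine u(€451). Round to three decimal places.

0.520

The indifference gives u(€451) = 0.52·u(€1,000) + 0.48·u(€0) = 0.52·1 + 0.48·0 = 0.52.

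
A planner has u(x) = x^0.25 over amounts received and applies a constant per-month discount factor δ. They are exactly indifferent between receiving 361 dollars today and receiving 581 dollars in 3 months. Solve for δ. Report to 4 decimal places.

δ ≈ 0.9611

Equating discounted utilities: u(361) = δ^3·u(581) ⇒ δ^3 = u(361)/u(581).
Since u(x) = x^0.25, δ^3 = (361/581)^0.25 = 0.62134^0.25 = 0.88784.
Hence δ = (0.88784)^(1/3) = 0.961120.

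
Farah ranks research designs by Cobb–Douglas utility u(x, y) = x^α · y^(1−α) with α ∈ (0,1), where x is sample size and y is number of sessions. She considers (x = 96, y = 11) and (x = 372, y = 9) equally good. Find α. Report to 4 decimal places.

α ≈ 0.1290

Indifference: 96^α · 11^(1−α) = 372^α · 9^(1−α).
Taking logs: α·ln 96 + (1−α)·ln 11 = α·ln 372 + (1−α)·ln 9, i.e. α·-1.3545457 = (1−α)·-0.2006707.
Thus α·(-1.5552164) = -0.2006707, so α = -0.2006707/-1.5552164 ≈ 0.1290.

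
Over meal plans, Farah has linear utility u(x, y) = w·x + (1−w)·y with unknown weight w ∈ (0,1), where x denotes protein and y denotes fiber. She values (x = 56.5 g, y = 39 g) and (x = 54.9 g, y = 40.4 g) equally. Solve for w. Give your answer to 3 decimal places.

Equating utilities: w·56.5 + (1−w)·39 = w·54.9 + (1−w)·40.4.
Collecting terms: w·1.6 = (1−w)·1.4.
Hence w = 1.4/(1.6+1.4) = 1.4/3 = 0.467.

w = 0.467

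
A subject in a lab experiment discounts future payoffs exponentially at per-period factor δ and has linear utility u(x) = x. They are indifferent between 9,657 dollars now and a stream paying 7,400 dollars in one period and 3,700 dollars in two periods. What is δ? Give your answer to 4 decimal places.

δ ≈ 0.9000

The stream is worth 7400δ + 3700δ² today, so 7400δ + 3700δ² = 9657.
Rearranged: 3700δ² + 7400δ − 9657 = 0.
δ = (−7400 + √(7400² + 4·3700·9657)) / (2·3700) = (−7400 + √197683600.00) / 7400 ≈ 0.9000.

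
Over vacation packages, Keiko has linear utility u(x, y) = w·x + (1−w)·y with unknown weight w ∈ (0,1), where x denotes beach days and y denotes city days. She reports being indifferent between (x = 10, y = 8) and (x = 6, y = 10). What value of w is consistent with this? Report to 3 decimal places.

w = 0.333

u(10,8) = u(6,10) means w·10 + (1−w)·8 = w·6 + (1−w)·10.
Collecting terms: w·4 = (1−w)·2.
So w/(1−w) = 2/4 = 0.5000, giving w = 2/(4+2) = 0.333.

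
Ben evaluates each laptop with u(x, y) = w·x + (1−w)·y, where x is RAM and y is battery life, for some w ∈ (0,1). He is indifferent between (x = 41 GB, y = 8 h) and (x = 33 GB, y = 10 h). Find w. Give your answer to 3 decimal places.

Indifference: w·41 + (1−w)·8 = w·33 + (1−w)·10.
Rearranging, 8·w − 2·(1−w) = 0.
The marginal rate of substitution is 2/8, so w = 2/(8+2) = 0.200.

w = 0.200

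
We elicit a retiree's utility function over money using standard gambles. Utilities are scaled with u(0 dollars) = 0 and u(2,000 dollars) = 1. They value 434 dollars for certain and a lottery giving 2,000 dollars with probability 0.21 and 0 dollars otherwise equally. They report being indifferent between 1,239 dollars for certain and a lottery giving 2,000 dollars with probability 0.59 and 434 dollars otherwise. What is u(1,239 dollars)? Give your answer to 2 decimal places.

First, u(434 dollars) = 0.21·u(2,000 dollars) + 0.79·u(0 dollars) = 0.21.
Then u(1,239 dollars) = 0.59·u(2,000 dollars) + 0.41·u(434 dollars) = 0.59·1.00 + 0.41·0.21 = 0.6761.

0.68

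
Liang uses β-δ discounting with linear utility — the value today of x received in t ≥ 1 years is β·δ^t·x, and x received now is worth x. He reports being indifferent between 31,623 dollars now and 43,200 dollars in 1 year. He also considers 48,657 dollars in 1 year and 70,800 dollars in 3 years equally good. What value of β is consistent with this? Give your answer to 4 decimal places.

Both payoffs in the second observation are in the future, so β drops out: δ^1·48657 = δ^3·70800 ⇒ δ^2 = 48657/70800 = 0.68725, so δ = 0.82900.
Substituting δ into 31623 = β·δ·43200: β = 31623/(35812.924) ≈ 0.8830.

β ≈ 0.8830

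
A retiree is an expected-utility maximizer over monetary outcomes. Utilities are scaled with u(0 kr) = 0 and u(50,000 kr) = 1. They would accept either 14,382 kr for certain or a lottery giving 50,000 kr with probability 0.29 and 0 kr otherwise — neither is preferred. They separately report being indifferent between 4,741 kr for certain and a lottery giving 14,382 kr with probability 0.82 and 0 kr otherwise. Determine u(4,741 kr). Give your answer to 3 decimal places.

First, u(14,382 kr) = 0.29·u(50,000 kr) + 0.71·u(0 kr) = 0.29.
Chaining: u(4,741 kr) = 0.82·0.29 + 0.18·0.00 = 0.2378.

0.238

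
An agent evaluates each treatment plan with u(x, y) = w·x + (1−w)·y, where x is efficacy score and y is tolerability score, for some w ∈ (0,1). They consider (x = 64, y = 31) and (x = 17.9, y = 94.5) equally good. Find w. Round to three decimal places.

Indifference: w·64 + (1−w)·31 = w·17.9 + (1−w)·94.5.
w·(64−17.9) = (1−w)·(94.5−31), i.e. w·46.1 = (1−w)·63.5.
The marginal rate of substitution is 63.5/46.1, so w = 63.5/(46.1+63.5) = 0.579.

w = 0.579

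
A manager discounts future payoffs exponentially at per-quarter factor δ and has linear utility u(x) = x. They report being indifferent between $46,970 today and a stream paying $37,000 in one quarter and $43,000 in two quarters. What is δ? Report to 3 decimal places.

δ ≈ 0.700

Equating present values: 46970 = 37000δ + 43000δ².
So 43000δ² + 37000δ − 46970 = 0.
δ = (−37000 + √(37000² + 4·43000·46970)) / (2·43000) = (−37000 + √9447840000.00) / 86000 ≈ 0.700.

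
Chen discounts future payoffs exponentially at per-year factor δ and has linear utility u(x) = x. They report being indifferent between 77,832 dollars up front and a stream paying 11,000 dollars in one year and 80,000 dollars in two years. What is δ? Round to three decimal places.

Equating present values: 77832 = 11000δ + 80000δ².
That is, 80000δ² + 11000δ − 77832 = 0, a quadratic in δ.
The positive root is δ = [−11000 + √(11000² + 4·80000·77832)] / (2·80000) = (−11000 + 158200.000)/160000 ≈ 0.920.

δ ≈ 0.920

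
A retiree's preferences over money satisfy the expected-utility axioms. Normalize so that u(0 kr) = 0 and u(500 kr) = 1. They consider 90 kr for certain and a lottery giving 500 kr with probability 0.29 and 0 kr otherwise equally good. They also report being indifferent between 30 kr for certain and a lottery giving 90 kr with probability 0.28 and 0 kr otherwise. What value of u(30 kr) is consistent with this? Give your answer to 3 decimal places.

0.081

From the first indifference, u(90 kr) = 0.29·u(500 kr) + 0.71·u(0 kr) = 0.29·1 + 0.71·0 = 0.29.
Chaining: u(30 kr) = 0.28·0.29 + 0.72·0.00 = 0.0812.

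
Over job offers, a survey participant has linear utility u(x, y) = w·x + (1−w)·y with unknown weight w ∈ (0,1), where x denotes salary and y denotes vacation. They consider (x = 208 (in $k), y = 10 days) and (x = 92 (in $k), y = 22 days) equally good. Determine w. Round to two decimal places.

Equating utilities: w·208 + (1−w)·10 = w·92 + (1−w)·22.
Rearranging, 116·w − 12·(1−w) = 0.
The marginal rate of substitution is 12/116, so w = 12/(116+12) = 0.09.

w = 0.09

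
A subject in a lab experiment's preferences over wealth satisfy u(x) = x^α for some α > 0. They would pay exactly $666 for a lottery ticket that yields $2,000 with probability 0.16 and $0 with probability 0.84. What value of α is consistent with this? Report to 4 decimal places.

α ≈ 1.6666

Since u(0) = 0, the lottery's EU is 0.16·2000^α.
Indifference: 666^α = 0.16·2000^α, so (666/2000)^α = 0.16.
Taking logs: α·ln(666/2000) = ln(0.16), so α = -1.8325815 / -1.0996128 ≈ 1.6666.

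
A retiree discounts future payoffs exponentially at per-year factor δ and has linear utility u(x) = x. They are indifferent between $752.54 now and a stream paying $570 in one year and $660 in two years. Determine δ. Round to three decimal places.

δ ≈ 0.720

Present value of the stream is 570·δ + 660·δ². Indifference gives 570δ + 660δ² = 752.54.
Rearranged: 660δ² + 570δ − 752.54 = 0.
δ = (−570 + √(570² + 4·660·752.54)) / (2·660) = (−570 + √2311605.60) / 1320 ≈ 0.720.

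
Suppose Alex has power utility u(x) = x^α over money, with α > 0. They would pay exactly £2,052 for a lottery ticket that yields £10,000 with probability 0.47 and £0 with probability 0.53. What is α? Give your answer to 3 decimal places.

EU(lottery) = 0.47·10000^α + 0.53·0 = 0.47·10000^α.
Equating: 2052^α = 0.47·10000^α, i.e. 0.2052^α = 0.47.
α = ln(0.47) / ln(2052/10000) = -0.755023/-1.583770 ≈ 0.477.

α ≈ 0.477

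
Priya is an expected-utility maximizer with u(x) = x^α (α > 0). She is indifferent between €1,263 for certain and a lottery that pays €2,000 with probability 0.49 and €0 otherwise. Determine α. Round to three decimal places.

α ≈ 1.552

The lottery's expected utility is 0.49·u(2000) + 0.51·u(0) = 0.49·2000^α (since u(0) = 0 for α > 0).
Indifference: 1263^α = 0.49·2000^α, so (1263/2000)^α = 0.49.
Take logs: α = ln 0.49 / ln(1263/2000) ≈ 1.55192.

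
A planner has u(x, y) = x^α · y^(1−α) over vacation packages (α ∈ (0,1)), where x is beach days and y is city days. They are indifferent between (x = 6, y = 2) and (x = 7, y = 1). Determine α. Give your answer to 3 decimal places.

α ≈ 0.818

Indifference: 6^α · 2^(1−α) = 7^α · 1^(1−α).
(6/7)^α = (1/2)^(1−α); take logs: α·ln(6/7) = (1−α)·ln(1/2), i.e. α·-0.154151 = (1−α)·-0.693147.
So α/(1−α) = (-0.693147)/(-0.154151) = 4.496546, and α = 4.496546/5.496546 ≈ 0.818.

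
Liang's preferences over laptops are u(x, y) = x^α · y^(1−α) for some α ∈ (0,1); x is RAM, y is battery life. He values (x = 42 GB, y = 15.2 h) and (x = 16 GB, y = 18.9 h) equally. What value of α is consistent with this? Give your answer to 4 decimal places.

Set the two utilities equal: 42^α·15.2^(1−α) = 16^α·18.9^(1−α).
Taking logs: α·ln 42 + (1−α)·ln 15.2 = α·ln 16 + (1−α)·ln 18.9, i.e. α·0.9650809 = (1−α)·0.2178665.
With A = 0.9650809 and B = 0.2178665: α·A = (1−α)·B, so α = B/(A+B) = 0.2178665/1.1829474 ≈ 0.1842.

α ≈ 0.1842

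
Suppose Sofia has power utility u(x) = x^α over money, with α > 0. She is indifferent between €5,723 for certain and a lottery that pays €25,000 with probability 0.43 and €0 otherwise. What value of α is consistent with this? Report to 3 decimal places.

α ≈ 0.572

EU(lottery) = 0.43·25000^α + 0.57·0 = 0.43·25000^α.
Equating: 5723^α = 0.43·25000^α, i.e. 0.2289^α = 0.43.
α = ln(0.43) / ln(5723/25000) = -0.843970/-1.474383 ≈ 0.572.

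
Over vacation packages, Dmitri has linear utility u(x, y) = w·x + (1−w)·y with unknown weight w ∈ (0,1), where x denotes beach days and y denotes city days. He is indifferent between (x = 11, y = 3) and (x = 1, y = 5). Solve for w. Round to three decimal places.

Equating utilities: w·11 + (1−w)·3 = w·1 + (1−w)·5.
w·(11−1) = (1−w)·(5−3), i.e. w·10 = (1−w)·2.
The marginal rate of substitution is 2/10, so w = 2/(10+2) = 0.167.

w = 0.167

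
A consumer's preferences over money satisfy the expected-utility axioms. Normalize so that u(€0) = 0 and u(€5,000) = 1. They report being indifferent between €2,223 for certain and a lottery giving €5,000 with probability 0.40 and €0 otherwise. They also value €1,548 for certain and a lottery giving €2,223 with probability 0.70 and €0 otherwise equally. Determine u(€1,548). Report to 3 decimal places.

0.280

From the first indifference, u(€2,223) = 0.40·u(€5,000) + 0.60·u(€0) = 0.40·1 + 0.60·0 = 0.40.
Then u(€1,548) = 0.70·u(€2,223) + 0.30·u(€0) = 0.70·0.40 + 0.30·0.00 = 0.2800.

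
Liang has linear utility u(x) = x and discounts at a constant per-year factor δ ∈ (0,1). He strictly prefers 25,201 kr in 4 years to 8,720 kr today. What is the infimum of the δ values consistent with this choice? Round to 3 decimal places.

Under u(x) = x this choice says 8720 < δ^4·25201.
So δ^4 > 8720/25201 = 0.34602; taking the 4th root of both positive sides preserves the inequality.
δ > 0.34602^(1/4) = 0.767.

δ > 0.767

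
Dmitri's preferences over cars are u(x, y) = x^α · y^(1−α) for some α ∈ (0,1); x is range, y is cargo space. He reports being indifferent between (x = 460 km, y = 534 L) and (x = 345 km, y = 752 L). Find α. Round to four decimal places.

α ≈ 0.5434

The Cobb–Douglas utilities coincide, so 460^α·534^(1−α) = 345^α·752^(1−α).
Rearrange to (460/345)^α = (752/534)^(1−α) and take logs: α·0.2876821 = (1−α)·0.3423405.
With A = 0.2876821 and B = 0.3423405: α·A = (1−α)·B, so α = B/(A+B) = 0.3423405/0.6300226 ≈ 0.5434.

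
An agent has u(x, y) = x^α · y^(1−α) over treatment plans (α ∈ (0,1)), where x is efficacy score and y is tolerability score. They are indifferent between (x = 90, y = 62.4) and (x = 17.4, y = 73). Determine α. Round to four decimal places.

α ≈ 0.0872

Indifference: 90^α · 62.4^(1−α) = 17.4^α · 73^(1−α).
Taking logs: α·ln 90 + (1−α)·ln 62.4 = α·ln 17.4 + (1−α)·ln 73, i.e. α·1.6433395 = (1−α)·0.1568942.
Thus α·(1.8002337) = 0.1568942, so α = 0.1568942/1.8002337 ≈ 0.0872.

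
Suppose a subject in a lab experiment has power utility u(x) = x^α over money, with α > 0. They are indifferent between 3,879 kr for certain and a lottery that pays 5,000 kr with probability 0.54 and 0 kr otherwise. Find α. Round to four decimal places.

EU(lottery) = 0.54·5000^α + 0.46·0 = 0.54·5000^α.
Equating: 3879^α = 0.54·5000^α, i.e. 0.7758^α = 0.54.
α = ln(0.54) / ln(3879/5000) = -0.6161861/-0.2538605 ≈ 2.4273.

α ≈ 2.4273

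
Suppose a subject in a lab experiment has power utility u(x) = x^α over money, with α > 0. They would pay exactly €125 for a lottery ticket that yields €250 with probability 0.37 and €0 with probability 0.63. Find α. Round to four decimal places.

EU(lottery) = 0.37·250^α + 0.63·0 = 0.37·250^α.
Indifference: 125^α = 0.37·250^α, so (125/250)^α = 0.37.
α = ln(0.37) / ln(125/250) = -0.9942523/-0.6931472 ≈ 1.4344.

α ≈ 1.4344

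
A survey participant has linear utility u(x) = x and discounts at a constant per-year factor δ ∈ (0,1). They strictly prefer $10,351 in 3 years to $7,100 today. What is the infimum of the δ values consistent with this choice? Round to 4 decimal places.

The preference means 7100 < δ^3·10351.
Dividing by 10351: δ^3 > 0.68592. Both sides are positive, so the cube root keeps the direction.
δ > 0.68592^(1/3) = 0.8819.

δ > 0.8819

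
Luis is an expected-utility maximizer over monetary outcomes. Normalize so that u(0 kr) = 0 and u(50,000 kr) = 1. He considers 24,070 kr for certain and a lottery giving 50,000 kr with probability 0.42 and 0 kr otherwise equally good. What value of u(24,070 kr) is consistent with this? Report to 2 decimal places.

u(24,070 kr) equals the lottery's expected utility: 0.42·1 + 0.58·0 = 0.42.

0.42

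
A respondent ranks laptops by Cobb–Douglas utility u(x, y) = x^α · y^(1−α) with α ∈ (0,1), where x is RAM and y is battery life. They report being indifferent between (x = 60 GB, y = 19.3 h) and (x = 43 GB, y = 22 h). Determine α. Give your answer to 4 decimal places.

The Cobb–Douglas utilities coincide, so 60^α·19.3^(1−α) = 43^α·22^(1−α).
Taking logs: α·ln 60 + (1−α)·ln 19.3 = α·ln 43 + (1−α)·ln 22, i.e. α·0.3331444 = (1−α)·0.1309374.
With A = 0.3331444 and B = 0.1309374: α·A = (1−α)·B, so α = B/(A+B) = 0.1309374/0.4640818 ≈ 0.2821.

α ≈ 0.2821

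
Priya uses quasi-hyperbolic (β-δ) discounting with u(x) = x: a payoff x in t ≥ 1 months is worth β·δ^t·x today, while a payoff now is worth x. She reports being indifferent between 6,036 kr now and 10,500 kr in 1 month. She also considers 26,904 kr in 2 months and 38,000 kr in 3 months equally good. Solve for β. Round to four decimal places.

β ≈ 0.8119

Both payoffs in the second observation are in the future, so β drops out: δ^2·26904 = δ^3·38000 ⇒ δ = 26904/38000 = 0.70800.
Now use the now-vs-future pair: 6036 = β·δ·10500 gives β = 6036/(0.70800·10500) ≈ 0.8119.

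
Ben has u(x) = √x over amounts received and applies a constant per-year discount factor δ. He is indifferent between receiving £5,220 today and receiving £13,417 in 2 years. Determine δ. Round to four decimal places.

δ ≈ 0.7898

Indifference means u(5220) = δ^2 · u(13417), so δ^2 = u(5220)/u(13417).
Since u(x) = √x, δ^2 = √(5220/13417) = 0.62375.
Taking the square root: δ = 0.62375^(1/2) ≈ 0.7898.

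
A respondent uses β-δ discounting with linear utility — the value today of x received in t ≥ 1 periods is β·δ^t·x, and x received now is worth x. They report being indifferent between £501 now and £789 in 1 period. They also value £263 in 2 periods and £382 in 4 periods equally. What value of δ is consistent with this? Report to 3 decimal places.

From the later pair, β·δ^2·263 = β·δ^4·382; dividing through, δ^2 = 263/382 = 0.68848, so δ = 0.82975.

δ ≈ 0.830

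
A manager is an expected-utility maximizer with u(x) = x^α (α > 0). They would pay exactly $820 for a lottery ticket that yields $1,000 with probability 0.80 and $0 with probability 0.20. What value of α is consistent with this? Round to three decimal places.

The lottery's expected utility is 0.80·u(1000) + 0.20·u(0) = 0.80·1000^α (since u(0) = 0 for α > 0).
Indifference: 820^α = 0.80·1000^α, so (820/1000)^α = 0.80.
Take logs: α = ln 0.80 / ln(820/1000) ≈ 1.12443.

α ≈ 1.124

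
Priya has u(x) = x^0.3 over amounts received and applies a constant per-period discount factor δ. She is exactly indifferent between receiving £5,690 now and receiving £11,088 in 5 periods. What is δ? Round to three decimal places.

δ ≈ 0.961

The payoff in 5 periods is discounted by δ^5, so u(5690) = δ^5·u(11088) and δ^5 = u(5690)/u(11088).
Since u(x) = x^0.3, δ^5 = (5690/11088)^0.3 = 0.51317^0.3 = 0.81861.
Taking the 5th root: δ = 0.81861^(1/5) ≈ 0.961.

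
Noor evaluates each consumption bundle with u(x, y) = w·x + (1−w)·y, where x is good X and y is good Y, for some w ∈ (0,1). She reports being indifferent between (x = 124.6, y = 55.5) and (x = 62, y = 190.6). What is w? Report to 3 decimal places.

u(124.6,55.5) = u(62,190.6) means w·124.6 + (1−w)·55.5 = w·62 + (1−w)·190.6.
w·(124.6−62) = (1−w)·(190.6−55.5), i.e. w·62.6 = (1−w)·135.1.
The marginal rate of substitution is 135.1/62.6, so w = 135.1/(62.6+135.1) = 0.683.

w = 0.683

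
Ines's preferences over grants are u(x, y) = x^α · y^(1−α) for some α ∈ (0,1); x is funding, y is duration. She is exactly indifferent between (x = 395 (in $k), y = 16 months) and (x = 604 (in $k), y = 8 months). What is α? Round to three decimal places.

α ≈ 0.620

Set the two utilities equal: 395^α·16^(1−α) = 604^α·8^(1−α).
Taking logs: α·ln 395 + (1−α)·ln 16 = α·ln 604 + (1−α)·ln 8, i.e. α·-0.424688 = (1−α)·-0.693147.
With A = -0.424688 and B = -0.693147: α·A = (1−α)·B, so α = B/(A+B) = -0.693147/-1.117835 ≈ 0.620.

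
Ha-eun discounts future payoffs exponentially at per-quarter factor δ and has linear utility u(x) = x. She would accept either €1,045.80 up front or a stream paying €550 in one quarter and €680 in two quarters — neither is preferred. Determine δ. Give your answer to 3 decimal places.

Equating present values: 1045.80 = 550δ + 680δ².
So 680δ² + 550δ − 1045.80 = 0.
By the quadratic formula (taking the positive root), δ = (−550 + √3147076.00) / 1360 ≈ 0.900.

δ ≈ 0.900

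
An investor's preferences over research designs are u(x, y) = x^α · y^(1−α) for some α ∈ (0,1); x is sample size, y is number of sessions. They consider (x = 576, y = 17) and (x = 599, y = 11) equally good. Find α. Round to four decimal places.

Indifference: 576^α · 17^(1−α) = 599^α · 11^(1−α).
Taking logs: α·ln 576 + (1−α)·ln 17 = α·ln 599 + (1−α)·ln 11, i.e. α·-0.0391539 = (1−α)·-0.4353181.
Thus α·(-0.4744720) = -0.4353181, so α = -0.4353181/-0.4744720 ≈ 0.9175.

α ≈ 0.9175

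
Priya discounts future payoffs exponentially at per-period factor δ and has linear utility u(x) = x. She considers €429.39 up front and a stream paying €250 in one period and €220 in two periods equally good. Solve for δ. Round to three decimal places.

δ ≈ 0.940

Equating present values: 429.39 = 250δ + 220δ².
That is, 220δ² + 250δ − 429.39 = 0, a quadratic in δ.
δ = (−250 + √(250² + 4·220·429.39)) / (2·220) = (−250 + √440363.20) / 440 ≈ 0.940.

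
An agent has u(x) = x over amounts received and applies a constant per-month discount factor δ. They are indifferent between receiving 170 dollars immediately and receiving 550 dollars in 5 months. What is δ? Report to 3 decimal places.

δ ≈ 0.791

The payoff in 5 months is discounted by δ^5, so u(170) = δ^5·u(550) and δ^5 = u(170)/u(550).
With u(x) = x: δ^5 = 170/550 = 0.30909.
Hence δ = (0.30909)^(1/5) = 0.79071.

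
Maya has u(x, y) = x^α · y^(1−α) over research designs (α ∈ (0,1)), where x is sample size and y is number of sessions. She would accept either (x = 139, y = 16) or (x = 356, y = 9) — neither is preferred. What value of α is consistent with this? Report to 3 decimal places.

Set the two utilities equal: 139^α·16^(1−α) = 356^α·9^(1−α).
Rearrange to (139/356)^α = (9/16)^(1−α) and take logs: α·-0.940457 = (1−α)·-0.575364.
With A = -0.940457 and B = -0.575364: α·A = (1−α)·B, so α = B/(A+B) = -0.575364/-1.515821 ≈ 0.380.

α ≈ 0.380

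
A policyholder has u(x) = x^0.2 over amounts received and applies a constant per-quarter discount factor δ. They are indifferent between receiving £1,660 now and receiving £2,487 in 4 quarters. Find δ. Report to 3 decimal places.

Indifference means u(1660) = δ^4 · u(2487), so δ^4 = u(1660)/u(2487).
With u(x) = x^0.2: δ^4 = 1660^0.2/2487^0.2 = (1660/2487)^0.2 = 0.92233.
Taking the 4th root: δ = 0.92233^(1/4) ≈ 0.980.

δ ≈ 0.980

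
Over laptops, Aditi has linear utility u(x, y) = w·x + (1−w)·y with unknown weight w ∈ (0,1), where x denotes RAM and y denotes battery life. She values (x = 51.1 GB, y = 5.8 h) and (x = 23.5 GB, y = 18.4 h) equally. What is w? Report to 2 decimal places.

w = 0.31

Indifference: w·51.1 + (1−w)·5.8 = w·23.5 + (1−w)·18.4.
Collecting terms: w·27.6 = (1−w)·12.6.
The marginal rate of substitution is 12.6/27.6, so w = 12.6/(27.6+12.6) = 0.31.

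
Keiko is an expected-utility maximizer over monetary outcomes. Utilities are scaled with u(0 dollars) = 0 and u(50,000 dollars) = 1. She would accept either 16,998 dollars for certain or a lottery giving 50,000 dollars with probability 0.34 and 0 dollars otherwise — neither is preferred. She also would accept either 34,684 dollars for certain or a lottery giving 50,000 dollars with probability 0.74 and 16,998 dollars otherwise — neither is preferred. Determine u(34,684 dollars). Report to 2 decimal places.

0.83

From the first indifference, u(16,998 dollars) = 0.34·u(50,000 dollars) + 0.66·u(0 dollars) = 0.34·1 + 0.66·0 = 0.34.
Then u(34,684 dollars) = 0.74·u(50,000 dollars) + 0.26·u(16,998 dollars) = 0.74·1.00 + 0.26·0.34 = 0.8284.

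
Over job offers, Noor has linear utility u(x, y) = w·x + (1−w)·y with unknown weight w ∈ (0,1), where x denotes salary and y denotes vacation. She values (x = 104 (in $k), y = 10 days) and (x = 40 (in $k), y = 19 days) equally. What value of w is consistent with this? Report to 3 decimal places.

u(104,10) = u(40,19) means w·104 + (1−w)·10 = w·40 + (1−w)·19.
Collecting terms: w·64 = (1−w)·9.
The marginal rate of substitution is 9/64, so w = 9/(64+9) = 0.123.

w = 0.123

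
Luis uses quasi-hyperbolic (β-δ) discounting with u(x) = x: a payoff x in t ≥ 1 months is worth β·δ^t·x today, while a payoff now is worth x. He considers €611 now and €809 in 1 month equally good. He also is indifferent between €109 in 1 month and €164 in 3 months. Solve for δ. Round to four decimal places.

Both payoffs in the second observation are in the future, so β drops out: δ^1·109 = δ^3·164 ⇒ δ^2 = 109/164 = 0.66463, so δ = 0.81525.

δ ≈ 0.8153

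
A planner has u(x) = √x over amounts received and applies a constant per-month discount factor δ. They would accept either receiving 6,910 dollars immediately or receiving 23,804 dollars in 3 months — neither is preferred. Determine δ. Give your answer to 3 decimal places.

δ ≈ 0.814

The payoff in 3 months is discounted by δ^3, so u(6910) = δ^3·u(23804) and δ^3 = u(6910)/u(23804).
With u(x) = √x: δ^3 = √6910/√23804 = √(6910/23804) = 0.53878.
So δ = 0.53878^(1/3) ≈ 0.814.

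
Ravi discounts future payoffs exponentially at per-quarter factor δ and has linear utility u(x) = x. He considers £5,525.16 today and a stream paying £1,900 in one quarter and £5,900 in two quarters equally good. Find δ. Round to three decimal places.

δ ≈ 0.820

Equating present values: 5525.16 = 1900δ + 5900δ².
Rearranged: 5900δ² + 1900δ − 5525.16 = 0.
By the quadratic formula (taking the positive root), δ = (−1900 + √134003776.00) / 11800 ≈ 0.820.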